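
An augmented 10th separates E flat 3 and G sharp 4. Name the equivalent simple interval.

augmented 3rd

Subtracting seven from the interval number removes an octave: 10 − 7 = 3.
That makes an augmented tenth a compound augmented third — an octave plus an augmented third.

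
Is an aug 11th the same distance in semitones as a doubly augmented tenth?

Yes

An augmented eleventh = 18 semitones = a doubly augmented tenth; enharmonically equal.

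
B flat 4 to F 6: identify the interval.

perfect twelfth

B to F spans five letter names (B-C-D-E-F), plus an octave — that makes it a twelfth of some quality.
Bb4 to F6 is 19 semitones, matching the perfect twelfth exactly, so the quality is perfect.
(Equivalently, a compound perfect fifth: a perfect fifth plus an octave.)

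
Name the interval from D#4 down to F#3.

Descending from D#4 to F#3 is the same interval as ascending F#3 to D#4.
F to D spans six letter names (F-G-A-B-C-D), so the interval is some kind of sixth.
The major sixth spans 9 semitones, and F#3 to D#4 is exactly 9 semitones — so this is a major sixth.

major sixth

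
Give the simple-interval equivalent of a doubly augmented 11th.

Each octave removed subtracts seven from the number: 11 − 7 = 4.
That makes a doubly augmented eleventh a compound doubly augmented fourth — an octave plus a doubly augmented fourth.

AA4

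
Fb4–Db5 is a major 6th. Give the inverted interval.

The rule of nine gives the new number: 9 − 6 = 3, so a sixth becomes a third.
Quality inverts too: major becomes minor. That makes the inversion a minor third.

minor 3rd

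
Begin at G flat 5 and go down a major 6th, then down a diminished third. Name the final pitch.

Gb5 down a major sixth → Bbb4 (9 semitones).
A diminished third down from Bbb4 is G4.

G 4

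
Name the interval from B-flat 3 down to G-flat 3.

major third

Descending from Bb3 to Gb3 is the same interval as ascending Gb3 to Bb3.
G to B spans three letter names (G-A-B) — that makes it a third of some quality.
Gb3 to Bb3 is 4 semitones, matching the major third exactly, so the quality is major.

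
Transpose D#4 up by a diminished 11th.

Four letters up from D (plus an octave) reaches G.
A diminished eleventh spans 16 semitones, so from D#4 the target pitch is G5.

G5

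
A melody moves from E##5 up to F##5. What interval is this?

E to F spans two letter names (E-F), so the interval is some kind of second.
A major second would be 2 semitones, but E##5 to F##5 is 1 — one semitone narrower, making it a minor second.

m2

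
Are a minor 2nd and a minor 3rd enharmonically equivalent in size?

1 semitone (minor second) vs 3 semitones (minor third): not equal.

No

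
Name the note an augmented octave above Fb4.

An octave keeps the letter name F, an octave up from F.
An augmented octave spans 13 semitones, so from Fb4 the target pitch is F5.

F5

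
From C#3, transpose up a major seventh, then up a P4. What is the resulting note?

Up a major seventh from C#3: B#3 (11 semitones up).
Up a perfect fourth from B#3: E#4 (5 semitones up).

E#4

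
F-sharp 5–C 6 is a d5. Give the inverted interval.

augmented 4th

The rule of nine gives the new number: 9 − 5 = 4, so a fifth becomes a fourth.
Quality inverts too: diminished becomes augmented. That makes the inversion an augmented fourth.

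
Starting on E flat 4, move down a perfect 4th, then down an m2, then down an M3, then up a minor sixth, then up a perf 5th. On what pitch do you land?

A perfect fourth down from Eb4 is Bb3.
A minor second down from Bb3 is A3.
A major third down from A3 is F3.
A minor sixth up from F3 is Db4.
Db4 up a perfect fifth → Ab4 (7 semitones).

A flat 4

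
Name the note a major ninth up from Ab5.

The ninth's letter: A up two letter names plus an octave → B.
A major ninth is 14 semitones; 14 semitones up from Ab5 gives Bb6.

Bb6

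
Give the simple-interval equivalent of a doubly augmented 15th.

doubly augmented 8th

Each octave removed subtracts seven from the number: 15 − 7 = 8.
So a doubly augmented fifteenth is an octave plus a doubly augmented octave. The quality is unchanged.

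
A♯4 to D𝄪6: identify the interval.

augmented eleventh

A to D spans four letter names (A-B-C-D), plus an octave: an eleventh.
The perfect eleventh is 17 semitones; here we have 18, one semitone wider: augmented.
(Equivalently, a compound augmented fourth: an augmented fourth plus an octave.)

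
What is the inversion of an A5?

diminished 4th

Interval numbers invert to sum to nine: 5 + 4 = 9, so a fifth inverts to a fourth.
The quality also flips — augmented becomes diminished — giving a diminished fourth.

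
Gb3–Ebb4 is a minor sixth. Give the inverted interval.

M3

Interval numbers invert to sum to nine: 6 + 3 = 9, so a sixth inverts to a third.
Quality inverts too: minor becomes major. That makes the inversion a major third.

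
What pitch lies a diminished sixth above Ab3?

The sixth takes the letter from A up to F.
A diminished sixth spans 7 semitones, so from Ab3 the target pitch is Fbb4.

Fbb4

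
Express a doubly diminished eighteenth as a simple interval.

Each octave removed subtracts seven from the number: 18 − 14 = 4.
That makes a doubly diminished eighteenth a compound doubly diminished fourth — 2 octaves plus a doubly diminished fourth.

dd4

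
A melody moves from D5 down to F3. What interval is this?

Descending from D5 to F3 is the same interval as ascending F3 to D5.
F to D spans six letter names (F-G-A-B-C-D), plus an octave, so the interval is some kind of thirteenth.
The major thirteenth spans 21 semitones, and F3 to D5 is exactly 21 semitones — so this is a major thirteenth.
(Equivalently, a compound major sixth: a major sixth plus an octave.)

major thirteenth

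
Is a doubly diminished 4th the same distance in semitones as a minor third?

Yes

A doubly diminished fourth = 3 semitones = a minor third; enharmonically equal.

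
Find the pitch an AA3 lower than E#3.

The third takes the letter from E down to C.
A doubly augmented third spans 6 semitones, so from E#3 the target pitch is Cb3.

Cb3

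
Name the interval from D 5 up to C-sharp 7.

major 14th

D to C spans seven letter names (D-E-F-G-A-B-C), plus an octave: a fourteenth.
D5 to C#7 is 23 semitones, matching the major fourteenth exactly, so the quality is major.
(Equivalently, a compound major seventh: a major seventh plus an octave.)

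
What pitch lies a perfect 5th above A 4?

E 5

Counting five letter names up from A lands on E.
A perfect fifth spans 7 semitones, so from A4 the target pitch is E5.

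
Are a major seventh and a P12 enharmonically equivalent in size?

A major seventh spans 11 semitones; a perfect twelfth spans 19 semitones. They differ by 8.

No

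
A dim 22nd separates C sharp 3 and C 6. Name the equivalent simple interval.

d8

Subtracting seven from the interval number removes an octave: 22 − 14 = 8.
Quality carries through unchanged, so the simple form is a diminished octave.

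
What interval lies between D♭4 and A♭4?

P5

D to A spans five letter names (D-E-F-G-A), so the interval is some kind of fifth.
Db4 to Ab4 is 7 semitones, matching the perfect fifth exactly, so the quality is perfect.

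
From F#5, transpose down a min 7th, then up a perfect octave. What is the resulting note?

F#5 down a minor seventh → G#4 (10 semitones).
Up a perfect octave from G#4: G#5 (12 semitones up).

G#5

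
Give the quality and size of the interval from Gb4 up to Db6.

G to D spans five letter names (G-A-B-C-D), plus an octave: a twelfth.
Counting semitones, Gb4→Db6 is 19, which is the perfect twelfth.
(Equivalently, a compound perfect fifth: a perfect fifth plus an octave.)

P12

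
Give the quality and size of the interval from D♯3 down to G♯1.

Descending from D#3 to G#1 is the same interval as ascending G#1 to D#3.
G to D spans five letter names (G-A-B-C-D), plus an octave, so the interval is some kind of twelfth.
G#1 to D#3 is 19 semitones, matching the perfect twelfth exactly, so the quality is perfect.
(Equivalently, a compound perfect fifth: a perfect fifth plus an octave.)

perfect twelfth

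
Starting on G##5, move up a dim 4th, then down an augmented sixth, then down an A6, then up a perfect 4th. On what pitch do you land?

Cbb5

Up a diminished fourth from G##5: C#6 (4 semitones up).
An augmented sixth down from C#6 is Eb5.
Down an augmented sixth from Eb5: Gbb4 (10 semitones down).
Up a perfect fourth from Gbb4: Cbb5 (5 semitones up).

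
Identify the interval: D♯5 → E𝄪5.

A2

D to E spans two letter names (D-E) — that makes it a second of some quality.
A major second would be 2 semitones; D#5 to E##5 is 3, one semitone wider, so the interval is augmented.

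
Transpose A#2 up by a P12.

E#4

Five letters up from A (plus an octave) reaches E.
A perfect twelfth is 19 semitones; 19 semitones up from A#2 gives E#4.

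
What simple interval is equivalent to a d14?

diminished seventh

Each octave removed subtracts seven from the number: 14 − 7 = 7.
Quality carries through unchanged, so the simple form is a diminished seventh.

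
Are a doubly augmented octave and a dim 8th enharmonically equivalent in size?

A doubly augmented octave spans 14 semitones; a diminished octave spans 11 semitones. They differ by 3.

No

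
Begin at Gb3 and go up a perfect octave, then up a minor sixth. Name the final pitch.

A perfect octave up from Gb3 is Gb4.
Gb4 up a minor sixth → Ebb5 (8 semitones).

Ebb5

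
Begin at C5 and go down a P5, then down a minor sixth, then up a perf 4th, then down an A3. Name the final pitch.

Bbb3

Down a perfect fifth from C5: F4 (7 semitones down).
Down a minor sixth from F4: A3 (8 semitones down).
A3 up a perfect fourth → D4 (5 semitones).
An augmented third down from D4 is Bbb3.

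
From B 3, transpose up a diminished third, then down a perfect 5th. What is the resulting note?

Up a diminished third from B3: Db4 (2 semitones up).
Down a perfect fifth from Db4: Gb3 (7 semitones down).

G flat 3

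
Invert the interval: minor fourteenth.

First reduce the compound minor fourteenth to its simple form, a minor seventh.
Interval numbers invert to sum to nine: 7 + 2 = 9, so a seventh inverts to a second.
The quality also flips — minor becomes major — giving a major second.

major second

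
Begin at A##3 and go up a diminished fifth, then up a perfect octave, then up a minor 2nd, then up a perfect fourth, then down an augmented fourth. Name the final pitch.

A##3 up a diminished fifth → E#4 (6 semitones).
A perfect octave up from E#4 is E#5.
Up a minor second from E#5: F#5 (1 semitone up).
Up a perfect fourth from F#5: B5 (5 semitones up).
An augmented fourth down from B5 is F5.

F5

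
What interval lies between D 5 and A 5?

perfect fifth

D to A spans five letter names (D-E-F-G-A): a fifth.
D5 to A5 is 7 semitones, matching the perfect fifth exactly, so the quality is perfect.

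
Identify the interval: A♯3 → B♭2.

Descending from A#3 to Bb2 is the same interval as ascending Bb2 to A#3.
B to A spans seven letter names (B-C-D-E-F-G-A) — that makes it a seventh of some quality.
Bb2 to A#3 spans 12 semitones — one semitone wider than the major seventh (11) — giving an augmented seventh.

augmented seventh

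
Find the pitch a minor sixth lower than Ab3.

C3

Counting six letter names down from A lands on C.
A minor sixth is 8 semitones; 8 semitones down from Ab3 gives C3.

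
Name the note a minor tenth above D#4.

F#5

Three letters up from D (plus an octave) reaches F.
A minor tenth spans 15 semitones, so from D#4 the target pitch is F#5.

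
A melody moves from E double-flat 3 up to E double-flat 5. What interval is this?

perfect fifteenth

E to E is the same letter name, plus 2 octaves: a fifteenth.
The perfect fifteenth spans 24 semitones, and Ebb3 to Ebb5 is exactly 24 semitones — so this is a perfect fifteenth.
(Equivalently, a compound perfect octave: a perfect octave plus an octave.)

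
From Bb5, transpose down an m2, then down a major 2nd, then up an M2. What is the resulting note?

A5

Down a minor second from Bb5: A5 (1 semitone down).
Down a major second from A5: G5 (2 semitones down).
A major second up from G5 is A5.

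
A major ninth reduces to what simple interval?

major 2nd

Take out an octave (7 from the number): 9 − 7 = 2.
Quality carries through unchanged, so the simple form is a major second.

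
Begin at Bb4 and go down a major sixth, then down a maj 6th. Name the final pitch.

Down a major sixth from Bb4: Db4 (9 semitones down).
Db4 down a major sixth → Fb3 (9 semitones).

Fb3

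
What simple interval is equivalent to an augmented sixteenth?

augmented 2nd

Each octave removed subtracts seven from the number: 16 − 14 = 2.
So an augmented sixteenth is 2 octaves plus an augmented second. The quality is unchanged.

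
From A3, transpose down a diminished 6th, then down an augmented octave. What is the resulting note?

A diminished sixth down from A3 is C##3.
An augmented octave down from C##3 is C#2.

C#2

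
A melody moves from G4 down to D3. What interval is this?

perfect eleventh

Descending from G4 to D3 is the same interval as ascending D3 to G4.
D to G spans four letter names (D-E-F-G), plus an octave: an eleventh.
D3 to G4 is 17 semitones, matching the perfect eleventh exactly, so the quality is perfect.
(Equivalently, a compound perfect fourth: a perfect fourth plus an octave.)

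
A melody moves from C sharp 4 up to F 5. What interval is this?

diminished eleventh

C to F spans four letter names (C-D-E-F), plus an octave — that makes it an eleventh of some quality.
The perfect eleventh is 17 semitones; here we have 16, one semitone narrower: diminished.
(Equivalently, a compound diminished fourth: a diminished fourth plus an octave.)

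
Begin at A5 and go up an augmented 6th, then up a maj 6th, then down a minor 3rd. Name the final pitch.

B##6

A5 up an augmented sixth → F##6 (10 semitones).
A major sixth up from F##6 is D##7.
D##7 down a minor third → B##6 (3 semitones).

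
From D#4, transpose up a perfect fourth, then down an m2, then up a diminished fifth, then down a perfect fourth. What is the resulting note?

G#4

Up a perfect fourth from D#4: G#4 (5 semitones up).
G#4 down a minor second → F##4 (1 semitone).
F##4 up a diminished fifth → C#5 (6 semitones).
A perfect fourth down from C#5 is G#4.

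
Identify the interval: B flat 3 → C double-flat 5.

d9

B to C spans two letter names (B-C), plus an octave, so the interval is some kind of ninth.
A major ninth would be 14 semitones; Bb3 to Cbb5 is 12, two semitones narrower, so the interval is diminished.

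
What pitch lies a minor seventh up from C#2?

B2

The seventh takes the letter from C up to B.
Moving 10 semitones up from C#2 (the size of a minor seventh) reaches B2.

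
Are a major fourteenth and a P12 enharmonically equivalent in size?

A major fourteenth spans 23 semitones; a perfect twelfth spans 19 semitones. They differ by 4.

No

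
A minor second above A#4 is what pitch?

B4

Counting two letter names up from A lands on B.
Moving 1 semitone up from A#4 (the size of a minor second) reaches B4.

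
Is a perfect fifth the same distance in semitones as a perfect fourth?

7 semitones (perfect fifth) vs 5 semitones (perfect fourth): not equal.

No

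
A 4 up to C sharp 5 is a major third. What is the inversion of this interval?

minor sixth

Inverted interval numbers add to nine, so a third pairs with a sixth (3 + 6 = 9).
Quality inverts too: major becomes minor. That makes the inversion a minor sixth.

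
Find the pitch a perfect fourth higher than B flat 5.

Counting four letter names up from B lands on E.
Moving 5 semitones up from Bb5 (the size of a perfect fourth) reaches Eb6.

E flat 6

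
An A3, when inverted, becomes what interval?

d6

The rule of nine gives the new number: 9 − 3 = 6, so a third becomes a sixth.
The quality also flips — augmented becomes diminished — giving a diminished sixth.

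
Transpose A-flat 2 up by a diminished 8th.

A-double-flat 3

For an octave the letter name doesn't change: still A, an octave up.
Moving 11 semitones up from Ab2 (the size of a diminished octave) reaches Abb3.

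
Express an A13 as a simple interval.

Subtracting seven from the interval number removes an octave: 13 − 7 = 6.
Quality carries through unchanged, so the simple form is an augmented sixth.

A6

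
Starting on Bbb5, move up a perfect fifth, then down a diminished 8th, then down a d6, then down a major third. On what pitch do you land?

F#4

Bbb5 up a perfect fifth → Fb6 (7 semitones).
Fb6 down a diminished octave → F5 (11 semitones).
Down a diminished sixth from F5: A#4 (7 semitones down).
A#4 down a major third → F#4 (4 semitones).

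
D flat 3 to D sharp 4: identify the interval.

doubly augmented octave

D to D is the same letter name, plus an octave: an octave.
Db3 to D#4 spans 14 semitones — two semitones wider than the perfect octave (12) — giving a doubly augmented octave.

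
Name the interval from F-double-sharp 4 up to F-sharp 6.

F to F is the same letter name, plus 2 octaves — that makes it a fifteenth of some quality.
The perfect fifteenth is 24 semitones; here we have 23, one semitone narrower: diminished.
(Equivalently, a compound diminished octave: a diminished octave plus an octave.)

diminished fifteenth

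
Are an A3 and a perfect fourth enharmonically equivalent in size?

Both span 5 semitones: an augmented third and a perfect fourth are the same chromatic distance.

Yes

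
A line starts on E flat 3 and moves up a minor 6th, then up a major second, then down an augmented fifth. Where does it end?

A minor sixth up from Eb3 is Cb4.
A major second up from Cb4 is Db4.
Down an augmented fifth from Db4: Gbb3 (8 semitones down).

G double-flat 3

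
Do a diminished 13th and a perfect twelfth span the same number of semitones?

Both span 19 semitones: a diminished thirteenth and a perfect twelfth are the same chromatic distance.

Yes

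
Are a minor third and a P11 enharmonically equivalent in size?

A minor third is 3 semitones but a perfect eleventh is 17 semitones — different sizes.

No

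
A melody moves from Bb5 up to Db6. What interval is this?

B to D spans three letter names (B-C-D), so the interval is some kind of third.
A major third would be 4 semitones, but Bb5 to Db6 is 3 — one semitone narrower, making it a minor third.

minor third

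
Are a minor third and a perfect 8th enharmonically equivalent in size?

A minor third is 3 semitones but a perfect octave is 12 semitones — different sizes.

No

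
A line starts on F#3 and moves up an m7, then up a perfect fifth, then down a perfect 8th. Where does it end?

F#3 up a minor seventh → E4 (10 semitones).
E4 up a perfect fifth → B4 (7 semitones).
Down a perfect octave from B4: B3 (12 semitones down).

B3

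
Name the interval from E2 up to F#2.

major second

E to F spans two letter names (E-F) — that makes it a second of some quality.
The major second spans 2 semitones, and E2 to F#2 is exactly 2 semitones — so this is a major second.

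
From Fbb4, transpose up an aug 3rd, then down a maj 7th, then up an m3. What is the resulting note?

Fbb4 up an augmented third → Ab4 (5 semitones).
Down a major seventh from Ab4: Bbb3 (11 semitones down).
Bbb3 up a minor third → Dbb4 (3 semitones).

Dbb4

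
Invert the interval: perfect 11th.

perfect 5th

First reduce the compound perfect eleventh to its simple form, a perfect fourth.
Interval numbers invert to sum to nine: 4 + 5 = 9, so a fourth inverts to a fifth.
Quality inverts too: perfect stays perfect. That makes the inversion a perfect fifth.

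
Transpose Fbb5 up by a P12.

Cbb7

Counting five letter names plus an octave up from F lands on C.
Moving 19 semitones up from Fbb5 (the size of a perfect twelfth) reaches Cbb7.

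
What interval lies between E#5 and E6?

diminished octave

E to E is the same letter name, plus an octave: an octave.
E#5 to E6 spans 11 semitones — one semitone narrower than the perfect octave (12) — giving a diminished octave.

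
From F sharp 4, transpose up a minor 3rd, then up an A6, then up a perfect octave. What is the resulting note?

F double-sharp 6

Up a minor third from F#4: A4 (3 semitones up).
A4 up an augmented sixth → F##5 (10 semitones).
F##5 up a perfect octave → F##6 (12 semitones).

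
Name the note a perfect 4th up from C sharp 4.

F sharp 4

Counting four letter names up from C lands on F.
Moving 5 semitones up from C#4 (the size of a perfect fourth) reaches F#4.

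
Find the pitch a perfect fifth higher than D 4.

A 4

Five letter names up from D: A.
A perfect fifth is 7 semitones; 7 semitones up from D4 gives A4.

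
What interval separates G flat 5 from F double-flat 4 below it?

Descending from Gb5 to Fbb4 is the same interval as ascending Fbb4 to Gb5.
F to G spans two letter names (F-G), plus an octave: a ninth.
A major ninth would be 14 semitones; Fbb4 to Gb5 is 15, one semitone wider, so the interval is augmented.
(Equivalently, a compound augmented second: an augmented second plus an octave.)

augmented 9th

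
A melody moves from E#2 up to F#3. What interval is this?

minor ninth

E to F spans two letter names (E-F), plus an octave: a ninth.
At 13 semitones, E#2→F#3 falls one short of a major ninth: minor.
(Equivalently, a compound minor second: a minor second plus an octave.)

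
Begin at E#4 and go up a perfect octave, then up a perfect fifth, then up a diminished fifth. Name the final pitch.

Up a perfect octave from E#4: E#5 (12 semitones up).
A perfect fifth up from E#5 is B#5.
Up a diminished fifth from B#5: F#6 (6 semitones up).

F#6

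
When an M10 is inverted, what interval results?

First reduce the compound major tenth to its simple form, a major third.
Inverted interval numbers add to nine, so a third pairs with a sixth (3 + 6 = 9).
And major becomes minor under inversion, so we get a minor sixth.

m6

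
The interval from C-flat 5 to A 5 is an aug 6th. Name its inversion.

d3

The rule of nine gives the new number: 9 − 6 = 3, so a sixth becomes a third.
The quality also flips — augmented becomes diminished — giving a diminished third.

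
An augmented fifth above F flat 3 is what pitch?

Counting five letter names up from F lands on C.
An augmented fifth spans 8 semitones, so from Fb3 the target pitch is C4.

C 4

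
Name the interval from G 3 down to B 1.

Descending from G3 to B1 is the same interval as ascending B1 to G3.
B to G spans six letter names (B-C-D-E-F-G), plus an octave — that makes it a thirteenth of some quality.
A major thirteenth would be 21 semitones, but B1 to G3 is 20 — one semitone narrower, making it a minor thirteenth.
(Equivalently, a compound minor sixth: a minor sixth plus an octave.)

minor thirteenth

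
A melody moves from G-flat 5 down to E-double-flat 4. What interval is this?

major 10th

Descending from Gb5 to Ebb4 is the same interval as ascending Ebb4 to Gb5.
E to G spans three letter names (E-F-G), plus an octave: a tenth.
Counting semitones, Ebb4→Gb5 is 16, which is the major tenth.
(Equivalently, a compound major third: a major third plus an octave.)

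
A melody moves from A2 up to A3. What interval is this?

perfect octave

A to A is the same letter name, plus an octave, so the interval is some kind of octave.
A2 to A3 is 12 semitones, matching the perfect octave exactly, so the quality is perfect.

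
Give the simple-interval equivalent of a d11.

diminished fourth

Each octave removed subtracts seven from the number: 11 − 7 = 4.
Quality carries through unchanged, so the simple form is a diminished fourth.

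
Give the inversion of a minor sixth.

M3

Inverted interval numbers add to nine, so a sixth pairs with a third (6 + 3 = 9).
And minor becomes major under inversion, so we get a major third.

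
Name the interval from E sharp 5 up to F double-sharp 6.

E to F spans two letter names (E-F), plus an octave — that makes it a ninth of some quality.
Counting semitones, E#5→F##6 is 14, which is the major ninth.
(Equivalently, a compound major second: a major second plus an octave.)

major 9th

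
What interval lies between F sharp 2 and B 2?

perfect 4th

F to B spans four letter names (F-G-A-B): a fourth.
F#2 to B2 is 5 semitones, matching the perfect fourth exactly, so the quality is perfect.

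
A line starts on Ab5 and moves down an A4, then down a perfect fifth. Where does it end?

Abb4

An augmented fourth down from Ab5 is Ebb5.
A perfect fifth down from Ebb5 is Abb4.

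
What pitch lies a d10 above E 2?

Counting three letter names plus an octave up from E lands on G.
A diminished tenth spans 14 semitones, so from E2 the target pitch is Gb3.

G-flat 3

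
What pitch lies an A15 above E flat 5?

The letter stays E (same as the start), shifted two octaves up.
Moving 25 semitones up from Eb5 (the size of an augmented fifteenth) reaches E7.

E 7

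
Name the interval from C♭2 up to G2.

A5

C to G spans five letter names (C-D-E-F-G) — that makes it a fifth of some quality.
Cb2 to G2 spans 8 semitones — one semitone wider than the perfect fifth (7) — giving an augmented fifth.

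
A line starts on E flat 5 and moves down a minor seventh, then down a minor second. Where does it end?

E 4

Down a minor seventh from Eb5: F4 (10 semitones down).
Down a minor second from F4: E4 (1 semitone down).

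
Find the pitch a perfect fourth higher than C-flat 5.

F-flat 5

Counting four letter names up from C lands on F.
A perfect fourth spans 5 semitones, so from Cb5 the target pitch is Fb5.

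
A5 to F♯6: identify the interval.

A to F spans six letter names (A-B-C-D-E-F), so the interval is some kind of sixth.
Counting semitones, A5→F#6 is 9, which is the major sixth.

major sixth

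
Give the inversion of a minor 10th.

First reduce the compound minor tenth to its simple form, a minor third.
Interval numbers invert to sum to nine: 3 + 6 = 9, so a third inverts to a sixth.
And minor becomes major under inversion, so we get a major sixth.

M6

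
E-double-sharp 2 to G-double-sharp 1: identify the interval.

major sixth

Descending from E##2 to G##1 is the same interval as ascending G##1 to E##2.
G to E spans six letter names (G-A-B-C-D-E) — that makes it a sixth of some quality.
G##1 to E##2 is 9 semitones, matching the major sixth exactly, so the quality is major.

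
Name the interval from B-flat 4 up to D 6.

B to D spans three letter names (B-C-D), plus an octave — that makes it a tenth of some quality.
Bb4 to D6 is 16 semitones, matching the major tenth exactly, so the quality is major.
(Equivalently, a compound major third: a major third plus an octave.)

major 10th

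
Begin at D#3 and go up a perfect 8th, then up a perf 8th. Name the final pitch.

D#5

D#3 up a perfect octave → D#4 (12 semitones).
A perfect octave up from D#4 is D#5.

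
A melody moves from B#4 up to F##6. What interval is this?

perfect twelfth

B to F spans five letter names (B-C-D-E-F), plus an octave, so the interval is some kind of twelfth.
Counting semitones, B#4→F##6 is 19, which is the perfect twelfth.
(Equivalently, a compound perfect fifth: a perfect fifth plus an octave.)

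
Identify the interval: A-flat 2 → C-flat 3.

minor 3rd

A to C spans three letter names (A-B-C): a third.
A major third would be 4 semitones, but Ab2 to Cb3 is 3 — one semitone narrower, making it a minor third.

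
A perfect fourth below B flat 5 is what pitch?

F 5

Counting four letter names down from B lands on F.
A perfect fourth spans 5 semitones, so from Bb5 the target pitch is F5.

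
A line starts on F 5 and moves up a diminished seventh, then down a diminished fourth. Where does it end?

Up a diminished seventh from F5: Ebb6 (9 semitones up).
Ebb6 down a diminished fourth → Bb5 (4 semitones).

B flat 5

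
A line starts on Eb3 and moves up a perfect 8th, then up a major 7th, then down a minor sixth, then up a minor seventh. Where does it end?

Eb3 up a perfect octave → Eb4 (12 semitones).
A major seventh up from Eb4 is D5.
D5 down a minor sixth → F#4 (8 semitones).
A minor seventh up from F#4 is E5.

E5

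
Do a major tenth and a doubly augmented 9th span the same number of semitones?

Both span 16 semitones: a major tenth and a doubly augmented ninth are the same chromatic distance.

Yes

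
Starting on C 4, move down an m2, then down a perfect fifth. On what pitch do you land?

E 3

A minor second down from C4 is B3.
Down a perfect fifth from B3: E3 (7 semitones down).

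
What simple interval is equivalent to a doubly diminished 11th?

doubly diminished fourth

Each octave removed subtracts seven from the number: 11 − 7 = 4.
So a doubly diminished eleventh is an octave plus a doubly diminished fourth. The quality is unchanged.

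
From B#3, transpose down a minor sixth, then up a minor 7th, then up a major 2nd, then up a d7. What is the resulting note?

A minor sixth down from B#3 is D##3.
Up a minor seventh from D##3: C##4 (10 semitones up).
Up a major second from C##4: D##4 (2 semitones up).
Up a diminished seventh from D##4: C#5 (9 semitones up).

C#5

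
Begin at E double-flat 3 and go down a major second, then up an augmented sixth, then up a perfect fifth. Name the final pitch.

A major second down from Ebb3 is Dbb3.
An augmented sixth up from Dbb3 is Bb3.
A perfect fifth up from Bb3 is F4.

F 4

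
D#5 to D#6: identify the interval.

D to D is the same letter name, plus an octave: an octave.
The perfect octave spans 12 semitones, and D#5 to D#6 is exactly 12 semitones — so this is a perfect octave.

perfect 8th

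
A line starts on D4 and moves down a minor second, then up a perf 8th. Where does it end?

C#5

Down a minor second from D4: C#4 (1 semitone down).
C#4 up a perfect octave → C#5 (12 semitones).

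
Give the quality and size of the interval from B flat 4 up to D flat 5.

B to D spans three letter names (B-C-D) — that makes it a third of some quality.
Bb4 to Db5 is 3 semitones, a half step short of the major third (4), so this is minor.

minor third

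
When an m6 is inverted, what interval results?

The rule of nine gives the new number: 9 − 6 = 3, so a sixth becomes a third.
Quality inverts too: minor becomes major. That makes the inversion a major third.

major 3rd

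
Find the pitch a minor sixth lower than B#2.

D##2

Six letter names down from B: D.
A minor sixth is 8 semitones; 8 semitones down from B#2 gives D##2.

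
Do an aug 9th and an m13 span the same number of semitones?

No

An augmented ninth spans 15 semitones; a minor thirteenth spans 20 semitones. They differ by 5.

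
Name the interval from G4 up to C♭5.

diminished 4th

G to C spans four letter names (G-A-B-C), so the interval is some kind of fourth.
The perfect fourth is 5 semitones; here we have 4, one semitone narrower: diminished.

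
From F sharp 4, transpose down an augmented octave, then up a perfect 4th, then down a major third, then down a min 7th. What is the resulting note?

A flat 2

Down an augmented octave from F#4: F3 (13 semitones down).
A perfect fourth up from F3 is Bb3.
Bb3 down a major third → Gb3 (4 semitones).
A minor seventh down from Gb3 is Ab2.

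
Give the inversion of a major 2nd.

Interval numbers invert to sum to nine: 2 + 7 = 9, so a second inverts to a seventh.
Quality inverts too: major becomes minor. That makes the inversion a minor seventh.

minor seventh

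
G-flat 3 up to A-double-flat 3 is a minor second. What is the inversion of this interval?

major 7th

Interval numbers invert to sum to nine: 2 + 7 = 9, so a second inverts to a seventh.
The quality also flips — minor becomes major — giving a major seventh.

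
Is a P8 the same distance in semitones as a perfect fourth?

A perfect octave spans 12 semitones; a perfect fourth spans 5 semitones. They differ by 7.

No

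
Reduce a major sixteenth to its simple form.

major second

Subtracting seven from the interval number removes an octave: 16 − 14 = 2.
So a major sixteenth is 2 octaves plus a major second. The quality is unchanged.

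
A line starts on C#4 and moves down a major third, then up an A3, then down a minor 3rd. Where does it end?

A major third down from C#4 is A3.
Up an augmented third from A3: C##4 (5 semitones up).
Down a minor third from C##4: A##3 (3 semitones down).

A##3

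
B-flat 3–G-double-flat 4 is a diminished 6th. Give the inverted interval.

augmented third

Interval numbers invert to sum to nine: 6 + 3 = 9, so a sixth inverts to a third.
Quality inverts too: diminished becomes augmented. That makes the inversion an augmented third.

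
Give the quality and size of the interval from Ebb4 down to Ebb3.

P8

Descending from Ebb4 to Ebb3 is the same interval as ascending Ebb3 to Ebb4.
E to E is the same letter name, plus an octave — that makes it an octave of some quality.
The perfect octave spans 12 semitones, and Ebb3 to Ebb4 is exactly 12 semitones — so this is a perfect octave.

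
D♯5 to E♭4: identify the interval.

Descending from D#5 to Eb4 is the same interval as ascending Eb4 to D#5.
E to D spans seven letter names (E-F-G-A-B-C-D) — that makes it a seventh of some quality.
Eb4 to D#5 spans 12 semitones — one semitone wider than the major seventh (11) — giving an augmented seventh.

A7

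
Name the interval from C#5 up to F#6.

perfect eleventh

C to F spans four letter names (C-D-E-F), plus an octave, so the interval is some kind of eleventh.
C#5 to F#6 is 17 semitones, matching the perfect eleventh exactly, so the quality is perfect.
(Equivalently, a compound perfect fourth: a perfect fourth plus an octave.)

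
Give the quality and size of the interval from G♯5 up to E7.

minor thirteenth

G to E spans six letter names (G-A-B-C-D-E), plus an octave — that makes it a thirteenth of some quality.
At 20 semitones, G#5→E7 falls one short of a major thirteenth: minor.
(Equivalently, a compound minor sixth: a minor sixth plus an octave.)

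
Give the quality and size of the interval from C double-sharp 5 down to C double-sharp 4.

Descending from C##5 to C##4 is the same interval as ascending C##4 to C##5.
C to C is the same letter name, plus an octave — that makes it an octave of some quality.
The perfect octave spans 12 semitones, and C##4 to C##5 is exactly 12 semitones — so this is a perfect octave.

perfect octave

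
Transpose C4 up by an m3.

The third takes the letter from C up to E.
Moving 3 semitones up from C4 (the size of a minor third) reaches Eb4.

Eb4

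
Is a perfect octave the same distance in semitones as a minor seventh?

No

A perfect octave spans 12 semitones; a minor seventh spans 10 semitones. They differ by 2.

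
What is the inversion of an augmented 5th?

diminished fourth

Interval numbers invert to sum to nine: 5 + 4 = 9, so a fifth inverts to a fourth.
And augmented becomes diminished under inversion, so we get a diminished fourth.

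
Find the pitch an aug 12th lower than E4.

Ab2

Five letters down from E (plus an octave) reaches A.
An augmented twelfth spans 20 semitones, so from E4 the target pitch is Ab2.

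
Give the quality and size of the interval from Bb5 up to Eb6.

B to E spans four letter names (B-C-D-E), so the interval is some kind of fourth.
The perfect fourth spans 5 semitones, and Bb5 to Eb6 is exactly 5 semitones — so this is a perfect fourth.

perfect 4th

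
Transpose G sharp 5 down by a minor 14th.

A sharp 3

Counting seven letter names plus an octave down from G lands on A.
A minor fourteenth spans 22 semitones, so from G#5 the target pitch is A#3.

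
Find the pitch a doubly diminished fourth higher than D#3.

Counting four letter names up from D lands on G.
A doubly diminished fourth is 3 semitones; 3 semitones up from D#3 gives Gb3.

Gb3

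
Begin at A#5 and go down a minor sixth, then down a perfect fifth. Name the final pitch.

F##4

A#5 down a minor sixth → C##5 (8 semitones).
C##5 down a perfect fifth → F##4 (7 semitones).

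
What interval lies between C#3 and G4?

diminished twelfth

C to G spans five letter names (C-D-E-F-G), plus an octave: a twelfth.
C#3 to G4 spans 18 semitones — one semitone narrower than the perfect twelfth (19) — giving a diminished twelfth.
(Equivalently, a compound diminished fifth: a diminished fifth plus an octave.)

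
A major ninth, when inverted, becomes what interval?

First reduce the compound major ninth to its simple form, a major second.
Interval numbers invert to sum to nine: 2 + 7 = 9, so a second inverts to a seventh.
Quality inverts too: major becomes minor. That makes the inversion a minor seventh.

minor 7th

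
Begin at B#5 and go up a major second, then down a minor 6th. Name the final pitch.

B#5 up a major second → C##6 (2 semitones).
Down a minor sixth from C##6: E##5 (8 semitones down).

E##5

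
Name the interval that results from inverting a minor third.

Inverted interval numbers add to nine, so a third pairs with a sixth (3 + 6 = 9).
The quality also flips — minor becomes major — giving a major sixth.

M6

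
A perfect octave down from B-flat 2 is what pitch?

The letter stays B (same as the start), shifted an octave down.
Moving 12 semitones down from Bb2 (the size of a perfect octave) reaches Bb1.

B-flat 1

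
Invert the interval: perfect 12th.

perfect 4th

First reduce the compound perfect twelfth to its simple form, a perfect fifth.
Interval numbers invert to sum to nine: 5 + 4 = 9, so a fifth inverts to a fourth.
The quality also flips — perfect stays perfect — giving a perfect fourth.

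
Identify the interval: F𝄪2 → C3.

doubly diminished 5th

F to C spans five letter names (F-G-A-B-C): a fifth.
F##2 to C3 spans 5 semitones — two semitones narrower than the perfect fifth (7) — giving a doubly diminished fifth.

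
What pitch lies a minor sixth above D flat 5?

B double-flat 5

The sixth takes the letter from D up to B.
Moving 8 semitones up from Db5 (the size of a minor sixth) reaches Bbb5.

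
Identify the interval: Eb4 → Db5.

m7

E to D spans seven letter names (E-F-G-A-B-C-D): a seventh.
A major seventh would be 11 semitones, but Eb4 to Db5 is 10 — one semitone narrower, making it a minor seventh.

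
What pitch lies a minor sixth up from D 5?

Six letter names up from D: B.
A minor sixth spans 8 semitones, so from D5 the target pitch is Bb5.

B-flat 5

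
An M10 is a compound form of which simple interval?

Subtracting seven from the interval number removes an octave: 10 − 7 = 3.
That makes a major tenth a compound major third — an octave plus a major third.

major 3rd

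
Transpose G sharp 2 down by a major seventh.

Counting seven letter names down from G lands on A.
Moving 11 semitones down from G#2 (the size of a major seventh) reaches A1.

A 1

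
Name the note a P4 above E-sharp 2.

A-sharp 2

Four letter names up from E: A.
A perfect fourth spans 5 semitones, so from E#2 the target pitch is A#2.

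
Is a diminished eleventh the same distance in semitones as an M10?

A diminished eleventh = 16 semitones = a major tenth; enharmonically equal.

Yes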